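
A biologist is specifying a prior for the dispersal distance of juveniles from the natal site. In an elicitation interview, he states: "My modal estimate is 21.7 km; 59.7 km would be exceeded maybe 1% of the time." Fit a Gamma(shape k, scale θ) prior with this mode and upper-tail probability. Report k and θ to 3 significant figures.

k ≈ 5.49, θ ≈ 4.84

Gamma(k,θ) with k>1 has mode (k−1)θ, so θ = 21.7/(k−1).
Need P(X < 59.7) = 0.99 with θ tied to k this way. Start at k = 2, θ = 21.7: P(X<59.7) ≈ 0.760.
Too low — raise k to concentrate. Iterating converges to k ≈ 5.49.
Then θ = 21.7/(5.49−1) ≈ 4.84.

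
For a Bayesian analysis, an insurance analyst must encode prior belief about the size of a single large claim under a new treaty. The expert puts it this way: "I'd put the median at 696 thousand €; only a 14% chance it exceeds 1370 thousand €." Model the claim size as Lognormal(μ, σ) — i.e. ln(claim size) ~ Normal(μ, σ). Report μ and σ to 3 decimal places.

μ ≈ 6.545, σ ≈ 0.627

If T ~ Lognormal(μ,σ) then ln T ~ Normal(μ,σ), so the p-quantile of ln T is μ + z_p·σ.
ln(696) = 6.545 and ln(1370) = 7.223; z_{0.5} = 0, z_{0.86} = 1.08.
σ = (7.223 − 6.545)/(1.08 − (0)) = 0.627.
μ = 6.545 − (0)·0.627 = 6.545.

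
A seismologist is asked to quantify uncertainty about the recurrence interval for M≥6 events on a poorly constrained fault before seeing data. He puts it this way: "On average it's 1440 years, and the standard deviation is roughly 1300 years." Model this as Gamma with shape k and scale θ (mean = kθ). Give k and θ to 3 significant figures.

For Gamma(k, scale θ): mean = kθ, variance = kθ², so CV = 1/√k.
CV = SD/mean = 1300/1440 = 0.9028, hence k = 1/CV² = 1.23.
Then θ = mean/k = 1440/1.23 = 1170.

k ≈ 1.23, θ ≈ 1170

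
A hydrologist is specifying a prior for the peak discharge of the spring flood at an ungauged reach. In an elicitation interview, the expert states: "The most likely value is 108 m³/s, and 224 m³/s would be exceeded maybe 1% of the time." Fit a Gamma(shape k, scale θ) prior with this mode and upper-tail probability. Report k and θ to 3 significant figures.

Gamma(k,θ) with k>1 has mode (k−1)θ, so θ = 108/(k−1).
Need P(X < 224) = 0.99 with θ tied to k this way. Start at k = 2, θ = 108: P(X<224) ≈ 0.614.
Too low — raise k to concentrate. Iterating converges to k ≈ 10.2.
Then θ = 108/(10.2−1) ≈ 11.8.

k ≈ 10.2, θ ≈ 11.8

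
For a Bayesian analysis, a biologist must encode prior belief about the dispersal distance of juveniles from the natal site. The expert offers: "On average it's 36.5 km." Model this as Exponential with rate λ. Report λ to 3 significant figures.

λ ≈ 0.0274

Exponential mean = 1/λ, so λ = 1/36.5 = 0.0274.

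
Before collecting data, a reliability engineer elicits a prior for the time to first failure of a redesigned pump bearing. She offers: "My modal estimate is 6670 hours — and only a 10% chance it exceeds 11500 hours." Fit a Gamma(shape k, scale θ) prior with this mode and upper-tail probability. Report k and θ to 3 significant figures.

Gamma(k,θ) with k>1 has mode (k−1)θ, so θ = 6670/(k−1).
Need P(X < 11500) = 0.9 with θ tied to k this way. Start at k = 2, θ = 6670: P(X<11500) ≈ 0.514.
Too low — raise k to concentrate. Iterating converges to k ≈ 7.39.
Then θ = 6670/(7.39−1) ≈ 1040.

k ≈ 7.39, θ ≈ 1040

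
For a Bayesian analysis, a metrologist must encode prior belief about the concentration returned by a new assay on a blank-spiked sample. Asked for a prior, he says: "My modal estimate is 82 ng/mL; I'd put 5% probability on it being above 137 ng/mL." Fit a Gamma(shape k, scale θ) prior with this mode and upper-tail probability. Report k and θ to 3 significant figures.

Gamma(k,θ) with k>1 has mode (k−1)θ, so θ = 82/(k−1).
Need P(X < 137) = 0.95 with θ tied to k this way. Start at k = 2, θ = 82: P(X<137) ≈ 0.498.
Too low — raise k to concentrate. Iterating converges to k ≈ 11.6.
Then θ = 82/(11.6−1) ≈ 7.73.

k ≈ 11.6, θ ≈ 7.73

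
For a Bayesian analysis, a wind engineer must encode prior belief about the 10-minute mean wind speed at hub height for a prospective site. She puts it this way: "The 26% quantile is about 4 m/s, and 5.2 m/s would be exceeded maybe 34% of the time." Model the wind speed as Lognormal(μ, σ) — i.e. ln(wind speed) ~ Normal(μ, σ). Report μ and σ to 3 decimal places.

μ ≈ 1.546, σ ≈ 0.248

If T ~ Lognormal(μ,σ) then ln T ~ Normal(μ,σ), so the p-quantile of ln T is μ + z_p·σ.
ln(4) = 1.386 and ln(5.2) = 1.649; z_{0.26} = -0.6433, z_{0.66} = 0.4125.
σ = (1.649 − 1.386)/(0.4125 − (-0.6433)) = 0.248.
μ = 1.386 − (-0.6433)·0.248 = 1.546.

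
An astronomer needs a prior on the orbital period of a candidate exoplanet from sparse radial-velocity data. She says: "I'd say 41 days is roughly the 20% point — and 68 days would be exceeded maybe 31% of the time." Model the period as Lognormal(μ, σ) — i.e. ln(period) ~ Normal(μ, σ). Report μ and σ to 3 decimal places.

μ ≈ 4.032, σ ≈ 0.378

If T ~ Lognormal(μ,σ) then ln T ~ Normal(μ,σ), so the p-quantile of ln T is μ + z_p·σ.
ln(41) = 3.714 and ln(68) = 4.22; z_{0.2} = -0.8416, z_{0.69} = 0.4959.
σ = (4.22 − 3.714)/(0.4959 − (-0.8416)) = 0.378.
μ = 3.714 − (-0.8416)·0.378 = 4.032.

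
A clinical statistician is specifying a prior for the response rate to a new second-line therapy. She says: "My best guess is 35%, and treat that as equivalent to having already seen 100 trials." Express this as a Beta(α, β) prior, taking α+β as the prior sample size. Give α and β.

α = 35, β = 65

Under the effective-sample-size interpretation, Beta(α, β) has prior mean α/(α+β) and prior sample size α+β.
So α+β = 100 and α/(α+β) = 0.35, giving α = 0.35·100 = 35 and β = 100 − 35 = 65.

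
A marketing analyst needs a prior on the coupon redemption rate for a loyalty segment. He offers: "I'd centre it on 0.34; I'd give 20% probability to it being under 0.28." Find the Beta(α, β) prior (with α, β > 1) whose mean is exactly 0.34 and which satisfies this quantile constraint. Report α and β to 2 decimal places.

With mean 0.34 fixed, write α = 0.34s, β = 0.66s where s = α+β.
Need P(θ < 0.28) = 0.2 under Beta(0.34s, 0.66s). Normal approximation: (q−m)/√(m(1−m)/s) ≈ z_{0.2} = -0.842, so s ≈ 0.34·0.66·(-0.842)²/(0.28−0.34)² = 44.2.
At s = 44.2: P(θ<0.28) ≈ 0.203. Adjusting to match 0.2 gives s ≈ 45.13.
So α = 0.34·45.13 ≈ 15.34, β = 0.66·45.13 ≈ 29.79.

α ≈ 15.34, β ≈ 29.79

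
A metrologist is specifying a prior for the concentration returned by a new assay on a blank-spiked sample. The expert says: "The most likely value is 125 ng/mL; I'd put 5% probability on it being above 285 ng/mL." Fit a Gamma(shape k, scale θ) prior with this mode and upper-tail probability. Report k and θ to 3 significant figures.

Gamma(k,θ) with k>1 has mode (k−1)θ, so θ = 125/(k−1).
Need P(X < 285) = 0.95 with θ tied to k this way. Start at k = 2, θ = 125: P(X<285) ≈ 0.665.
Too low — raise k to concentrate. Iterating converges to k ≈ 5.04.
Then θ = 125/(5.04−1) ≈ 31.

k ≈ 5.04, θ ≈ 31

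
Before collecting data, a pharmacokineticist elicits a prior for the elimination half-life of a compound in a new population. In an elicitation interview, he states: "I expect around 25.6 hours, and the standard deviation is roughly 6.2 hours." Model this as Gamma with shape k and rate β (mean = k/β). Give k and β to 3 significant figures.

For Gamma(k, rate β): mean = k/β, variance = k/β², so CV = 1/√k.
CV = SD/mean = 6.2/25.6 = 0.2422, hence k = 1/CV² = 17.
Then β = k/mean = 17/25.6 = 0.666.

k ≈ 17, β ≈ 0.666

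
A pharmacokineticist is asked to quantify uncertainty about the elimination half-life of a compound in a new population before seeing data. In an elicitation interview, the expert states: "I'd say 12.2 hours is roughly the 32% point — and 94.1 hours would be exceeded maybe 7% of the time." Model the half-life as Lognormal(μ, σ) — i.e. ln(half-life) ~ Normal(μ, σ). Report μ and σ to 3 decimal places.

If T ~ Lognormal(μ,σ) then ln T ~ Normal(μ,σ), so the p-quantile of ln T is μ + z_p·σ.
ln(12.2) = 2.501 and ln(94.1) = 4.544; z_{0.32} = -0.4677, z_{0.93} = 1.476.
σ = (4.544 − 2.501)/(1.476 − (-0.4677)) = 1.051.
μ = 2.501 − (-0.4677)·1.051 = 2.993.

μ ≈ 2.993, σ ≈ 1.051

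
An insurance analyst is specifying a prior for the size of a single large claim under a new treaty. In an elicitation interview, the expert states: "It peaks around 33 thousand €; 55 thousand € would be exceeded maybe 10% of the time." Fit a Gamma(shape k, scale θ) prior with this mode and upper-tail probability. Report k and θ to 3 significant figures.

k ≈ 8.24, θ ≈ 4.56

Gamma(k,θ) with k>1 has mode (k−1)θ, so θ = 33/(k−1).
Need P(X < 55) = 0.9 with θ tied to k this way. Start at k = 2, θ = 33: P(X<55) ≈ 0.496.
Too low — raise k to concentrate. Iterating converges to k ≈ 8.24.
Then θ = 33/(8.24−1) ≈ 4.56.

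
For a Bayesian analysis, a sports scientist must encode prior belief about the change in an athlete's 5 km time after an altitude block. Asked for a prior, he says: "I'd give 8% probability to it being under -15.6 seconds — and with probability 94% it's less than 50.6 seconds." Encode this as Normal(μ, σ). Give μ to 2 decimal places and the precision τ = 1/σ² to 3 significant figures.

For Normal(μ,σ), the p-quantile is μ + z_p·σ. Here z_{0.08} = -1.405, z_{0.94} = 1.555.
So -15.6 = μ − 1.405σ and 50.6 = μ + 1.555σ.
Subtracting: σ = (50.6 − -15.6)/(1.555 − (-1.405)) = 22.37.
Then μ = -15.6 − (-1.405)·22.37 = 15.83.
Precision τ = 1/σ² = 1/22.37² = 0.002.

μ = 15.83, τ = 0.002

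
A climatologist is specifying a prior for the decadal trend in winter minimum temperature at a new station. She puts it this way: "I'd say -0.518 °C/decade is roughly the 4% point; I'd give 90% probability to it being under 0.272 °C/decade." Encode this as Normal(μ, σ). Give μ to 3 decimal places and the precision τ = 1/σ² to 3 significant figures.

The p-quantile of Normal(μ,σ) is μ + z_p·σ, with z_{0.04} = -1.751 and z_{0.9} = 1.282.
Eliminate σ: μ = (z₂·x₁ − z₁·x₂)/(z₂ − z₁) = (1.282·-0.518 − (-1.751)·0.272)/3.032 = -0.062.
Then σ = (x₂ − x₁)/(z₂ − z₁) = (0.272 − -0.518)/3.032 = 0.261.
Precision τ = 1/σ² = 1/0.2605² = 14.7.

μ = -0.062, τ = 14.7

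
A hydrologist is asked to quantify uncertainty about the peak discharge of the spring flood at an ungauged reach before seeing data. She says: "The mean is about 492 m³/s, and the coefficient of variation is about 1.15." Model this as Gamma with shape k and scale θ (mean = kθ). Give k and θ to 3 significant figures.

k ≈ 0.756, θ ≈ 651

For Gamma(k, scale θ): mean = kθ, variance = kθ², so CV = 1/√k.
CV = 1.15, hence k = 1/CV² = 0.756.
Then θ = mean/k = 492/0.756 = 651.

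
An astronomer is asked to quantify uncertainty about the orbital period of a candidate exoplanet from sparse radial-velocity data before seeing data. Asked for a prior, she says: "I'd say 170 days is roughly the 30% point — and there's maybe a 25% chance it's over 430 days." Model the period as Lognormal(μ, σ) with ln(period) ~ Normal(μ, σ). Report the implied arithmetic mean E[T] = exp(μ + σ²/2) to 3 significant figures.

E[T] ≈ 344 days

If T ~ Lognormal(μ,σ) then ln T ~ Normal(μ,σ), so the p-quantile of ln T is μ + z_p·σ.
ln(170) = 5.136 and ln(430) = 6.064; z_{0.3} = -0.5244, z_{0.75} = 0.6745.
σ = (6.064 − 5.136)/(0.6745 − (-0.5244)) = 0.774.
μ = 5.136 − (-0.5244)·0.774 = 5.542.
E[T] = exp(μ + σ²/2) = exp(5.542 + 0.2996) = 344 days.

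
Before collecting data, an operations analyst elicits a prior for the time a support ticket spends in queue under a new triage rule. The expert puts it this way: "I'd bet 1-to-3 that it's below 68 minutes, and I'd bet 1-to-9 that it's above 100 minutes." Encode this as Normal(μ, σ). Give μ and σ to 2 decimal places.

The p-quantile of Normal(μ,σ) is μ + z_p·σ, with z_{0.25} = -0.6745 and z_{0.9} = 1.282.
Eliminate σ: μ = (z₂·x₁ − z₁·x₂)/(z₂ − z₁) = (1.282·68 − (-0.6745)·100)/1.956 = 79.03.
Then σ = (x₂ − x₁)/(z₂ − z₁) = (100 − 68)/1.956 = 16.36.

μ = 79.03, σ = 16.36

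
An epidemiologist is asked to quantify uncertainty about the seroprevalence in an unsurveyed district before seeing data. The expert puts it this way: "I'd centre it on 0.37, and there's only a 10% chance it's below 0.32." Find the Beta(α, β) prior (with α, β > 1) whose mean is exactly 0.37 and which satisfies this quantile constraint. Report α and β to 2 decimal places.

α ≈ 55.67, β ≈ 94.79

With mean 0.37 fixed, write α = 0.37s, β = 0.63s where s = α+β.
Need P(θ < 0.32) = 0.1 under Beta(0.37s, 0.63s). Normal approximation: (q−m)/√(m(1−m)/s) ≈ z_{0.1} = -1.28, so s ≈ 0.37·0.63·(-1.28)²/(0.32−0.37)² = 153.1.
At s = 153.1: P(θ<0.32) ≈ 0.098. Adjusting to match 0.1 gives s ≈ 150.46.
So α = 0.37·150.46 ≈ 55.67, β = 0.63·150.46 ≈ 94.79.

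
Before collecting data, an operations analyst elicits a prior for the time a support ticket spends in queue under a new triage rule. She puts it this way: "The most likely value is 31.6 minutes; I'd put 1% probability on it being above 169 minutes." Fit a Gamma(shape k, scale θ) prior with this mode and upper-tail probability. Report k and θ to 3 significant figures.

k ≈ 2.37, θ ≈ 23.1

Gamma(k,θ) with k>1 has mode (k−1)θ, so θ = 31.6/(k−1).
Need P(X < 169) = 0.99 with θ tied to k this way. Start at k = 2, θ = 31.6: P(X<169) ≈ 0.970.
Too low — raise k to concentrate. Iterating converges to k ≈ 2.37.
Then θ = 31.6/(2.37−1) ≈ 23.1.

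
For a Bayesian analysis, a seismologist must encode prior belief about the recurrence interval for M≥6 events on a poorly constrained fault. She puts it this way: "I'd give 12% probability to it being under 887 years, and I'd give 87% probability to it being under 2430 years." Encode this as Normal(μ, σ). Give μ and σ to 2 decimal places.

μ = 1674.79, σ = 670.47

The p-quantile of Normal(μ,σ) is μ + z_p·σ, with z_{0.12} = -1.175 and z_{0.87} = 1.126.
Eliminate σ: μ = (z₂·x₁ − z₁·x₂)/(z₂ − z₁) = (1.126·887 − (-1.175)·2430)/2.301 = 1674.79.
Then σ = (x₂ − x₁)/(z₂ − z₁) = (2430 − 887)/2.301 = 670.47.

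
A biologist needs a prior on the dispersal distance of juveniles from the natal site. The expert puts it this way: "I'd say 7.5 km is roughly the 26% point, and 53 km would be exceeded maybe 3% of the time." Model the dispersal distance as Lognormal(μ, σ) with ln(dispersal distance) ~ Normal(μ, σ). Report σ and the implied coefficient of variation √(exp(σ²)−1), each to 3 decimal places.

If T ~ Lognormal(μ,σ) then ln T ~ Normal(μ,σ), so the p-quantile of ln T is μ + z_p·σ.
ln(7.5) = 2.015 and ln(53) = 3.97; z_{0.26} = -0.6433, z_{0.97} = 1.881.
σ = (3.97 − 2.015)/(1.881 − (-0.6433)) = 0.775.
μ = 2.015 − (-0.6433)·0.775 = 2.513.
CV = √(exp(σ²)−1) = √(exp(0.6001)−1) = 0.907.

σ ≈ 0.775, CV ≈ 0.907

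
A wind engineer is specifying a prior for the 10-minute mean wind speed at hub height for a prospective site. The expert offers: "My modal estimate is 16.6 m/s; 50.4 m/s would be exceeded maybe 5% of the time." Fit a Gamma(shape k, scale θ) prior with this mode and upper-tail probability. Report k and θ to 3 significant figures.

Gamma(k,θ) with k>1 has mode (k−1)θ, so θ = 16.6/(k−1).
Need P(X < 50.4) = 0.95 with θ tied to k this way. Start at k = 2, θ = 16.6: P(X<50.4) ≈ 0.806.
Too low — raise k to concentrate. Iterating converges to k ≈ 3.14.
Then θ = 16.6/(3.14−1) ≈ 7.74.

k ≈ 3.14, θ ≈ 7.74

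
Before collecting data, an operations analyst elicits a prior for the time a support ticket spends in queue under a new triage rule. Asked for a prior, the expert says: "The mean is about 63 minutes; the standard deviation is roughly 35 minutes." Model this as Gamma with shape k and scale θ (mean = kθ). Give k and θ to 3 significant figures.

For Gamma(k, scale θ): mean = kθ, variance = kθ², so CV = 1/√k.
CV = SD/mean = 35/63 = 0.5556, hence k = 1/CV² = 3.24.
Then θ = mean/k = 63/3.24 = 19.4.

k ≈ 3.24, θ ≈ 19.4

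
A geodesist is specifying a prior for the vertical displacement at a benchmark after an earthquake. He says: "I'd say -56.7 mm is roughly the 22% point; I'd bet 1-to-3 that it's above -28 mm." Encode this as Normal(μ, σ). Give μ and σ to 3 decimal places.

μ = -41.381, σ = 19.838

For Normal(μ,σ), the p-quantile is μ + z_p·σ. Here z_{0.22} = -0.7722, z_{0.75} = 0.6745.
So -56.7 = μ − 0.7722σ and -28 = μ + 0.6745σ.
Subtracting: σ = (-28 − -56.7)/(0.6745 − (-0.7722)) = 19.838.
Then μ = -56.7 − (-0.7722)·19.838 = -41.381.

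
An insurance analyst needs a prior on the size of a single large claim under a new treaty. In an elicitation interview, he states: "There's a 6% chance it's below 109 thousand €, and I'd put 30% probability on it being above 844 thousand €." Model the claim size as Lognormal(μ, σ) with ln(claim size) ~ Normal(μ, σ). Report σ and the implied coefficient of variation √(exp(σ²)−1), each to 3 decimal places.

If T ~ Lognormal(μ,σ) then ln T ~ Normal(μ,σ), so the p-quantile of ln T is μ + z_p·σ.
ln(109) = 4.691 and ln(844) = 6.738; z_{0.06} = -1.555, z_{0.7} = 0.5244.
σ = (6.738 − 4.691)/(0.5244 − (-1.555)) = 0.984.
μ = 4.691 − (-1.555)·0.984 = 6.222.
CV = √(exp(σ²)−1) = √(exp(0.9691)−1) = 1.279.

σ ≈ 0.984, CV ≈ 1.279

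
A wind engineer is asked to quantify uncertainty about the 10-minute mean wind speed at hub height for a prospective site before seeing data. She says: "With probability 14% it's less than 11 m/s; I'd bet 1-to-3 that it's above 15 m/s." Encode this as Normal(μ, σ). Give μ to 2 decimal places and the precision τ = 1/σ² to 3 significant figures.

μ = 13.46, τ = 0.192

For Normal(μ,σ), the p-quantile is μ + z_p·σ. Here z_{0.14} = -1.08, z_{0.75} = 0.6745.
So 11 = μ − 1.08σ and 15 = μ + 0.6745σ.
Subtracting: σ = (15 − 11)/(0.6745 − (-1.08)) = 2.28.
Then μ = 11 − (-1.08)·2.28 = 13.46.
Precision τ = 1/σ² = 1/2.279² = 0.192.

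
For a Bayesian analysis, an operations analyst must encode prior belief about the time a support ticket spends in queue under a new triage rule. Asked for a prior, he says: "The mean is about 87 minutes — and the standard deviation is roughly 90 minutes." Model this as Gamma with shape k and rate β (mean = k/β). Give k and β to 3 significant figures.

For Gamma(k, rate β): mean = k/β, variance = k/β², so CV = 1/√k.
CV = SD/mean = 90/87 = 1.034, hence k = 1/CV² = 0.934.
Then β = k/mean = 0.934/87 = 0.0107.

k ≈ 0.934, β ≈ 0.0107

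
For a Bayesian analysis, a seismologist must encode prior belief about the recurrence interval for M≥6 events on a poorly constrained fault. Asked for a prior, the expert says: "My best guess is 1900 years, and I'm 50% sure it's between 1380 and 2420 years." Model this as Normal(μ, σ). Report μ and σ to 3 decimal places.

μ = 1900.000, σ = 770.953

A symmetric 50% interval runs μ ± z·σ with z = 0.6745.
Half-width = 520, so σ = 520/0.6745 = 770.953.
μ is the stated best guess, 1900.000.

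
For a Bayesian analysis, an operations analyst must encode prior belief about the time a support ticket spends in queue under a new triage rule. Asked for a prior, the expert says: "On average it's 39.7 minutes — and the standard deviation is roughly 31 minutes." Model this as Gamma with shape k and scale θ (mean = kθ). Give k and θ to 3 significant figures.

For Gamma(k, scale θ): mean = kθ, variance = kθ², so CV = 1/√k.
CV = SD/mean = 31/39.7 = 0.7809, hence k = 1/CV² = 1.64.
Then θ = mean/k = 39.7/1.64 = 24.2.

k ≈ 1.64, θ ≈ 24.2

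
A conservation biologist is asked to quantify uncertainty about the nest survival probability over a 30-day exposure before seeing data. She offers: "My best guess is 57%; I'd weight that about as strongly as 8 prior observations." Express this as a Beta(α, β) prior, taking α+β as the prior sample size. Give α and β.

Under the effective-sample-size interpretation, Beta(α, β) has prior mean α/(α+β) and prior sample size α+β.
So α+β = 8 and α/(α+β) = 0.57, giving α = 0.57·8 = 4.56 and β = 8 − 4.56 = 3.44.

α = 4.56, β = 3.44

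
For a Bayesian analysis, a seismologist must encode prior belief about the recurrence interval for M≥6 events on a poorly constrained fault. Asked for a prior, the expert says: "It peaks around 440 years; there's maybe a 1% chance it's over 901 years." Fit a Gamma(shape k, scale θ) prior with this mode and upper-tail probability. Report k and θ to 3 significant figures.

k ≈ 10.5, θ ≈ 46.2

Gamma(k,θ) with k>1 has mode (k−1)θ, so θ = 440/(k−1).
Need P(X < 901) = 0.99 with θ tied to k this way. Start at k = 2, θ = 440: P(X<901) ≈ 0.607.
Too low — raise k to concentrate. Iterating converges to k ≈ 10.5.
Then θ = 440/(10.5−1) ≈ 46.2.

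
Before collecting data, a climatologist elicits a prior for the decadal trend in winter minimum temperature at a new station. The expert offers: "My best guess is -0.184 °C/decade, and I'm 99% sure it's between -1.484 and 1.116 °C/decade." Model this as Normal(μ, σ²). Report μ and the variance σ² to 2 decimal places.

μ = -0.18, σ² = 0.25

A symmetric 99% interval runs μ ± z·σ with z = 2.576.
Half-width = 1.3, so σ = 1.3/2.576 = 0.505 and σ² = 0.25.
μ is the stated best guess, -0.18.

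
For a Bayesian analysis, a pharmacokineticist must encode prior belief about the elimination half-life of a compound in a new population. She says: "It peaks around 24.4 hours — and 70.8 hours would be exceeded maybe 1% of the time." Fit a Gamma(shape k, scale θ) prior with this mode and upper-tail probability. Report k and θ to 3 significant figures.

k ≈ 5, θ ≈ 6.1

Gamma(k,θ) with k>1 has mode (k−1)θ, so θ = 24.4/(k−1).
Need P(X < 70.8) = 0.99 with θ tied to k this way. Start at k = 2, θ = 24.4: P(X<70.8) ≈ 0.786.
Too low — raise k to concentrate. Iterating converges to k ≈ 5.
Then θ = 24.4/(5−1) ≈ 6.1.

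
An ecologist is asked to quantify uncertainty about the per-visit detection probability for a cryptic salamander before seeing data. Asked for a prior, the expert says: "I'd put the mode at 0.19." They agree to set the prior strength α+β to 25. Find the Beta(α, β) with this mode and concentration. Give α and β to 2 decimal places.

α = 5.37, β = 19.63

For α,β > 1 the Beta mode is (α−1)/(α+β−2). With α+β = 25, the mode is (α−1)/23.
Set (α−1)/23 = 0.19 → α = 1 + 0.19·23 = 5.37.
β = 25 − α = 19.63.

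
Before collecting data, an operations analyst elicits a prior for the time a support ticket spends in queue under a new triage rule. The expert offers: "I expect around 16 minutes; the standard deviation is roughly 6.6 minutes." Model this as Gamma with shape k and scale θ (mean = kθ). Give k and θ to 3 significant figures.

k ≈ 5.88, θ ≈ 2.72

For Gamma(k, scale θ): mean = kθ, variance = kθ², so CV = 1/√k.
CV = SD/mean = 6.6/16 = 0.4125, hence k = 1/CV² = 5.88.
Then θ = mean/k = 16/5.88 = 2.72.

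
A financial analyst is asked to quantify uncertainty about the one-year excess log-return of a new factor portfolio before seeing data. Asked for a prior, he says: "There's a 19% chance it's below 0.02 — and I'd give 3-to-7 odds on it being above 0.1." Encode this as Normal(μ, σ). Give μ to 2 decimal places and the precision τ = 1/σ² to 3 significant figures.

μ = 0.07, τ = 307

The p-quantile of Normal(μ,σ) is μ + z_p·σ, with z_{0.19} = -0.8779 and z_{0.7} = 0.5244.
Eliminate σ: μ = (z₂·x₁ − z₁·x₂)/(z₂ − z₁) = (0.5244·0.02 − (-0.8779)·0.1)/1.402 = 0.07.
Then σ = (x₂ − x₁)/(z₂ − z₁) = (0.1 − 0.02)/1.402 = 0.06.
Precision τ = 1/σ² = 1/0.05705² = 307.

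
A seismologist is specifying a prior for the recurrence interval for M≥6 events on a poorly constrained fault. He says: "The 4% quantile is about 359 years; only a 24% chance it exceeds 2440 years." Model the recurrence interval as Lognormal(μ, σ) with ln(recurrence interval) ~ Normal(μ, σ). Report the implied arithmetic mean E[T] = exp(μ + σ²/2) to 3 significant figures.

If T ~ Lognormal(μ,σ) then ln T ~ Normal(μ,σ), so the p-quantile of ln T is μ + z_p·σ.
ln(359) = 5.883 and ln(2440) = 7.8; z_{0.04} = -1.751, z_{0.76} = 0.7063.
σ = (7.8 − 5.883)/(0.7063 − (-1.751)) = 0.780.
μ = 5.883 − (-1.751)·0.780 = 7.249.
E[T] = exp(μ + σ²/2) = exp(7.249 + 0.3042) = 1910 years.

E[T] ≈ 1910 years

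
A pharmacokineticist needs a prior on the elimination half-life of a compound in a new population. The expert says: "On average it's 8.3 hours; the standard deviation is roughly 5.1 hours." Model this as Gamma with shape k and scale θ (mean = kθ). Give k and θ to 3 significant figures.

For Gamma(k, scale θ): mean = kθ, variance = kθ², so CV = 1/√k.
CV = SD/mean = 5.1/8.3 = 0.6145, hence k = 1/CV² = 2.65.
Then θ = mean/k = 8.3/2.65 = 3.13.

k ≈ 2.65, θ ≈ 3.13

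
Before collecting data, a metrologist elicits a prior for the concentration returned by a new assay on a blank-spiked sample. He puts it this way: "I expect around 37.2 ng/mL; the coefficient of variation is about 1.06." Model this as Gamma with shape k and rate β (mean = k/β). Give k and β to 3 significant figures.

k ≈ 0.89, β ≈ 0.0239

For Gamma(k, rate β): mean = k/β, variance = k/β², so CV = 1/√k.
CV = 1.06, hence k = 1/CV² = 0.89.
Then β = k/mean = 0.89/37.2 = 0.0239.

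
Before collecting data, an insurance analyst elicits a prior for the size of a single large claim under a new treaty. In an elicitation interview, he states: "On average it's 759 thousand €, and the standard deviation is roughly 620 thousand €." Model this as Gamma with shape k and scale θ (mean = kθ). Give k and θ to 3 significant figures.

For Gamma(k, scale θ): mean = kθ, variance = kθ², so CV = 1/√k.
CV = SD/mean = 620/759 = 0.8169, hence k = 1/CV² = 1.5.
Then θ = mean/k = 759/1.5 = 506.

k ≈ 1.5, θ ≈ 506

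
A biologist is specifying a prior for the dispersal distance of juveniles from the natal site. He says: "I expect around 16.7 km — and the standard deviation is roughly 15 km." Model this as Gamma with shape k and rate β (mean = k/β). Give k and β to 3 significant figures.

k ≈ 1.24, β ≈ 0.0742

For Gamma(k, rate β): mean = k/β, variance = k/β², so CV = 1/√k.
CV = SD/mean = 15/16.7 = 0.8982, hence k = 1/CV² = 1.24.
Then β = k/mean = 1.24/16.7 = 0.0742.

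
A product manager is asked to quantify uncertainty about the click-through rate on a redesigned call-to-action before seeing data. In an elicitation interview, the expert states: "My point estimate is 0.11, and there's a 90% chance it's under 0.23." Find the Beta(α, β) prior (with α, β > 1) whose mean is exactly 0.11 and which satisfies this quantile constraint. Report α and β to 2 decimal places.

With mean 0.11 fixed, write α = 0.11s, β = 0.89s where s = α+β.
Need P(θ < 0.23) = 0.9 under Beta(0.11s, 0.89s). Normal approximation: (q−m)/√(m(1−m)/s) ≈ z_{0.9} = 1.28, so s ≈ 0.11·0.89·(1.28)²/(0.23−0.11)² = 11.2.
At s = 11.2: P(θ<0.23) ≈ 0.894. Adjusting to match 0.9 gives s ≈ 12.10.
So α = 0.11·12.10 ≈ 1.33, β = 0.89·12.10 ≈ 10.77.

α ≈ 1.33, β ≈ 10.77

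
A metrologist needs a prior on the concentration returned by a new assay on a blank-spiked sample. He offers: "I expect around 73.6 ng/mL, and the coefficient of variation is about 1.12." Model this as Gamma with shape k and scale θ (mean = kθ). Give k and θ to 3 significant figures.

For Gamma(k, scale θ): mean = kθ, variance = kθ², so CV = 1/√k.
CV = 1.12, hence k = 1/CV² = 0.797.
Then θ = mean/k = 73.6/0.797 = 92.3.

k ≈ 0.797, θ ≈ 92.3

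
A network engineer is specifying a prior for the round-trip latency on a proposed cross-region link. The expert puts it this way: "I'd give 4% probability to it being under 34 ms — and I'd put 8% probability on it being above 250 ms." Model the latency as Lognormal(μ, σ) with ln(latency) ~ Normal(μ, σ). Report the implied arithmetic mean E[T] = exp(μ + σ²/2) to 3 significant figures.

E[T] ≈ 126 ms

If T ~ Lognormal(μ,σ) then ln T ~ Normal(μ,σ), so the p-quantile of ln T is μ + z_p·σ.
ln(34) = 3.526 and ln(250) = 5.521; z_{0.04} = -1.751, z_{0.92} = 1.405.
σ = (5.521 − 3.526)/(1.405 − (-1.751)) = 0.632.
μ = 3.526 − (-1.751)·0.632 = 4.633.
E[T] = exp(μ + σ²/2) = exp(4.633 + 0.1998) = 126 ms.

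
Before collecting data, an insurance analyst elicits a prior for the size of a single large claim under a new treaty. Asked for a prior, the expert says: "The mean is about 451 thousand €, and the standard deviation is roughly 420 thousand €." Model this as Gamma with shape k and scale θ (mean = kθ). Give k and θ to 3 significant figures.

For Gamma(k, scale θ): mean = kθ, variance = kθ², so CV = 1/√k.
CV = SD/mean = 420/451 = 0.9313, hence k = 1/CV² = 1.15.
Then θ = mean/k = 451/1.15 = 391.

k ≈ 1.15, θ ≈ 391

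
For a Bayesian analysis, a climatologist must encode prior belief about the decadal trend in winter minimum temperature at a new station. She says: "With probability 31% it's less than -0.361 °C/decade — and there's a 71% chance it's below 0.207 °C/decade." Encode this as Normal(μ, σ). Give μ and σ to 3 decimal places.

The p-quantile of Normal(μ,σ) is μ + z_p·σ, with z_{0.31} = -0.4959 and z_{0.71} = 0.5534.
Eliminate σ: μ = (z₂·x₁ − z₁·x₂)/(z₂ − z₁) = (0.5534·-0.361 − (-0.4959)·0.207)/1.049 = -0.093.
Then σ = (x₂ − x₁)/(z₂ − z₁) = (0.207 − -0.361)/1.049 = 0.541.

μ = -0.093, σ = 0.541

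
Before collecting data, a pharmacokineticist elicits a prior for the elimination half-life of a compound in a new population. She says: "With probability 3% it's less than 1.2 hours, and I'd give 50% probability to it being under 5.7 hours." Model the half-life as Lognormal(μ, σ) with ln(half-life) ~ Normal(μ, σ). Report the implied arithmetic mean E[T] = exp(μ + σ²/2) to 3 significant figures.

If T ~ Lognormal(μ,σ) then ln T ~ Normal(μ,σ), so the p-quantile of ln T is μ + z_p·σ.
ln(1.2) = 0.1823 and ln(5.7) = 1.74; z_{0.03} = -1.881, z_{0.5} = 0.
σ = (1.74 − 0.1823)/(0 − (-1.881)) = 0.828.
μ = 0.1823 − (-1.881)·0.828 = 1.740.
E[T] = exp(μ + σ²/2) = exp(1.740 + 0.3432) = 8.03 hours.

E[T] ≈ 8.03 hours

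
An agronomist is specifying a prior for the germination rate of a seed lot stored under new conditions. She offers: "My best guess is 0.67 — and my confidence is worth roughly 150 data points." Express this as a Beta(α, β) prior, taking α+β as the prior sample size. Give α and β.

α = 100.5, β = 49.5

Under the effective-sample-size interpretation, Beta(α, β) has prior mean α/(α+β) and prior sample size α+β.
So α+β = 150 and α/(α+β) = 0.67, giving α = 0.67·150 = 100.5 and β = 150 − 100.5 = 49.5.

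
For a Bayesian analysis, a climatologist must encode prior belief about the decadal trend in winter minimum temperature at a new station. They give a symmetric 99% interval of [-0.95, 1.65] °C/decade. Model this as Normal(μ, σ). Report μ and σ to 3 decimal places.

μ = 0.350, σ = 0.505

A symmetric 99% interval runs μ ± z·σ with z = 2.576.
Half-width = 1.3, so σ = 1.3/2.576 = 0.505.
μ is the interval midpoint, 0.350.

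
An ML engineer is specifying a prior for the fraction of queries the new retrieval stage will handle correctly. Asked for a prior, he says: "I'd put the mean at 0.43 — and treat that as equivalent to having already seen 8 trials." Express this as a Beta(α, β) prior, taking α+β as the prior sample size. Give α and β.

Under the effective-sample-size interpretation, Beta(α, β) has prior mean α/(α+β) and prior sample size α+β.
So α+β = 8 and α/(α+β) = 0.43, giving α = 0.43·8 = 3.44 and β = 8 − 3.44 = 4.56.

α = 3.44, β = 4.56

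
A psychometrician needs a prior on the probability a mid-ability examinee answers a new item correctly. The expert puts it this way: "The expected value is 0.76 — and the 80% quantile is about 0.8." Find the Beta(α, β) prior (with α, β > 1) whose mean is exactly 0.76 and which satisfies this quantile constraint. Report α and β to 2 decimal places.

With mean 0.76 fixed, write α = 0.76s, β = 0.24s where s = α+β.
Need P(θ < 0.8) = 0.8 under Beta(0.76s, 0.24s). Normal approximation: (q−m)/√(m(1−m)/s) ≈ z_{0.8} = 0.842, so s ≈ 0.76·0.24·(0.842)²/(0.8−0.76)² = 80.7.
At s = 80.7: P(θ<0.8) ≈ 0.797. Adjusting to match 0.8 gives s ≈ 82.84.
So α = 0.76·82.84 ≈ 62.96, β = 0.24·82.84 ≈ 19.88.

α ≈ 62.96, β ≈ 19.88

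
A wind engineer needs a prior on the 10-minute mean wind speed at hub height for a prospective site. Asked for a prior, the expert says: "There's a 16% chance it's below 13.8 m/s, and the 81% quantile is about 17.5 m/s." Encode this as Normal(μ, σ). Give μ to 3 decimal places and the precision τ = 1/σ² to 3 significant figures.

The p-quantile of Normal(μ,σ) is μ + z_p·σ, with z_{0.16} = -0.9945 and z_{0.81} = 0.8779.
Eliminate σ: μ = (z₂·x₁ − z₁·x₂)/(z₂ − z₁) = (0.8779·13.8 − (-0.9945)·17.5)/1.872 = 15.765.
Then σ = (x₂ − x₁)/(z₂ − z₁) = (17.5 − 13.8)/1.872 = 1.976.
Precision τ = 1/σ² = 1/1.976² = 0.256.

μ = 15.765, τ = 0.256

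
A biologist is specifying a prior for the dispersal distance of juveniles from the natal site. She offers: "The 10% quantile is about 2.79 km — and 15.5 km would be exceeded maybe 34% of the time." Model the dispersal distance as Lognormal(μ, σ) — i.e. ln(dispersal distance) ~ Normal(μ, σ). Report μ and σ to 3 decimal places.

If T ~ Lognormal(μ,σ) then ln T ~ Normal(μ,σ), so the p-quantile of ln T is μ + z_p·σ.
ln(2.79) = 1.026 and ln(15.5) = 2.741; z_{0.1} = -1.282, z_{0.66} = 0.4125.
σ = (2.741 − 1.026)/(0.4125 − (-1.282)) = 1.012.
μ = 1.026 − (-1.282)·1.012 = 2.323.

μ ≈ 2.323, σ ≈ 1.012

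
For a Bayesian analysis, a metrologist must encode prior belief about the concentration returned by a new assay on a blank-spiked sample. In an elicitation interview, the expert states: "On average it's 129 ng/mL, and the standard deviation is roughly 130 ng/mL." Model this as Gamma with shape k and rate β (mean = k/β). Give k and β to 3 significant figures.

For Gamma(k, rate β): mean = k/β, variance = k/β², so CV = 1/√k.
CV = SD/mean = 130/129 = 1.008, hence k = 1/CV² = 0.985.
Then β = k/mean = 0.985/129 = 0.00763.

k ≈ 0.985, β ≈ 0.00763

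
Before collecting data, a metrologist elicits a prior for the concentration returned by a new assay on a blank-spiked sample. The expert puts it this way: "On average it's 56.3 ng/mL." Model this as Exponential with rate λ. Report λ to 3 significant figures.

Exponential mean = 1/λ, so λ = 1/56.3 = 0.0178.

λ ≈ 0.0178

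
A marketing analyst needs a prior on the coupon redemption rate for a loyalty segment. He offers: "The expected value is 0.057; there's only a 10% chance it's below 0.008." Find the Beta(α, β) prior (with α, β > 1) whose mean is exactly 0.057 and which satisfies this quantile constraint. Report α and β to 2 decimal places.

With mean 0.057 fixed, write α = 0.057s, β = 0.943s where s = α+β.
Need P(θ < 0.008) = 0.1 under Beta(0.057s, 0.943s). Normal approximation: (q−m)/√(m(1−m)/s) ≈ z_{0.1} = -1.28, so s ≈ 0.057·0.943·(-1.28)²/(0.008−0.057)² = 36.8.
At s = 36.8: P(θ<0.008) ≈ 0.027. Adjusting to match 0.1 gives s ≈ 20.12.
So α = 0.057·20.12 ≈ 1.15, β = 0.943·20.12 ≈ 18.97.

α ≈ 1.15, β ≈ 18.97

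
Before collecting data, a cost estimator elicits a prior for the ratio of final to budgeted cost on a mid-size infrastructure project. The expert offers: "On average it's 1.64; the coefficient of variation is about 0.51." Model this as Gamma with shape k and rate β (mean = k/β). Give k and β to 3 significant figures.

k ≈ 3.84, β ≈ 2.34

For Gamma(k, rate β): mean = k/β, variance = k/β², so CV = 1/√k.
CV = 0.51, hence k = 1/CV² = 3.84.
Then β = k/mean = 3.84/1.64 = 2.34.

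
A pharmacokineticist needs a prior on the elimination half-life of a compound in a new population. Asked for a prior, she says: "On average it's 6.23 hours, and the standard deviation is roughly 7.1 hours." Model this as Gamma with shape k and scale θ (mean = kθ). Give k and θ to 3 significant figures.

For Gamma(k, scale θ): mean = kθ, variance = kθ², so CV = 1/√k.
CV = SD/mean = 7.1/6.23 = 1.14, hence k = 1/CV² = 0.77.
Then θ = mean/k = 6.23/0.77 = 8.09.

k ≈ 0.77, θ ≈ 8.09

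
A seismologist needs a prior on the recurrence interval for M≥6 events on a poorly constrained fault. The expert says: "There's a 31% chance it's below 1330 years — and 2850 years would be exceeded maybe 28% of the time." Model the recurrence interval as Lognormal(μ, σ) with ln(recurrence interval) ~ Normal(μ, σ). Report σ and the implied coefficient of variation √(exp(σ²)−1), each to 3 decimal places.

σ ≈ 0.707, CV ≈ 0.805

If T ~ Lognormal(μ,σ) then ln T ~ Normal(μ,σ), so the p-quantile of ln T is μ + z_p·σ.
ln(1330) = 7.193 and ln(2850) = 7.955; z_{0.31} = -0.4959, z_{0.72} = 0.5828.
σ = (7.955 − 7.193)/(0.5828 − (-0.4959)) = 0.707.
μ = 7.193 − (-0.4959)·0.707 = 7.543.
CV = √(exp(σ²)−1) = √(exp(0.4992)−1) = 0.805.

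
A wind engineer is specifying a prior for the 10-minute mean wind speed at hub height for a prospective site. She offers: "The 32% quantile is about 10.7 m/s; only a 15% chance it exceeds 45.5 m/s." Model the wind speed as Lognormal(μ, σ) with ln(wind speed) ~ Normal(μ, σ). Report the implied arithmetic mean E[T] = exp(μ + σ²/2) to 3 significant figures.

If T ~ Lognormal(μ,σ) then ln T ~ Normal(μ,σ), so the p-quantile of ln T is μ + z_p·σ.
ln(10.7) = 2.37 and ln(45.5) = 3.818; z_{0.32} = -0.4677, z_{0.85} = 1.036.
σ = (3.818 − 2.37)/(1.036 − (-0.4677)) = 0.962.
μ = 2.37 − (-0.4677)·0.962 = 2.820.
E[T] = exp(μ + σ²/2) = exp(2.820 + 0.4630) = 26.7 m/s.

E[T] ≈ 26.7 m/s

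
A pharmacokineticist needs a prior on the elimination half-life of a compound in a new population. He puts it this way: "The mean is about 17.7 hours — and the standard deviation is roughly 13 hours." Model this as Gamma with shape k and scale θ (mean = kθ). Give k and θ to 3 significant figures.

For Gamma(k, scale θ): mean = kθ, variance = kθ², so CV = 1/√k.
CV = SD/mean = 13/17.7 = 0.7345, hence k = 1/CV² = 1.85.
Then θ = mean/k = 17.7/1.85 = 9.55.

k ≈ 1.85, θ ≈ 9.55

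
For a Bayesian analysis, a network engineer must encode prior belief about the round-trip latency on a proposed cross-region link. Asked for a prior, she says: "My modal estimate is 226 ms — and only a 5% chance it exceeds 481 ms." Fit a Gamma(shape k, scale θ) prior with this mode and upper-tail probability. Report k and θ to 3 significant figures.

k ≈ 5.84, θ ≈ 46.7

Gamma(k,θ) with k>1 has mode (k−1)θ, so θ = 226/(k−1).
Need P(X < 481) = 0.95 with θ tied to k this way. Start at k = 2, θ = 226: P(X<481) ≈ 0.628.
Too low — raise k to concentrate. Iterating converges to k ≈ 5.84.
Then θ = 226/(5.84−1) ≈ 46.7.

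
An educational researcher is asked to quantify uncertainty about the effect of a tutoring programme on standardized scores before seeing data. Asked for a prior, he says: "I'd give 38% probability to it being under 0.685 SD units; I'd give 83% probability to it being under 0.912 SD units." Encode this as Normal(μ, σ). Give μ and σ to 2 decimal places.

μ = 0.74, σ = 0.18

The p-quantile of Normal(μ,σ) is μ + z_p·σ, with z_{0.38} = -0.3055 and z_{0.83} = 0.9542.
Eliminate σ: μ = (z₂·x₁ − z₁·x₂)/(z₂ − z₁) = (0.9542·0.685 − (-0.3055)·0.912)/1.26 = 0.74.
Then σ = (x₂ − x₁)/(z₂ − z₁) = (0.912 − 0.685)/1.26 = 0.18.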